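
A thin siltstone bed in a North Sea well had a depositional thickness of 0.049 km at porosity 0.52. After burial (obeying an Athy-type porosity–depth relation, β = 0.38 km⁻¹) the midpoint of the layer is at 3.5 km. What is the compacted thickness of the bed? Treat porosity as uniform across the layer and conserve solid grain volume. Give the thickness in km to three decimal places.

0.027 km

Porosity at 3.5 km: n = 0.52·exp(−0.38×3.5) = 0.1375
Solid-volume conservation: h(1−n) = h₀(1−n₀) ⇒ h = h₀·(1−n₀)/(1−n)
h = 0.049 × (1 − 0.52)/(1 − 0.1375) = 0.049 × 0.5565 = 0.0273 km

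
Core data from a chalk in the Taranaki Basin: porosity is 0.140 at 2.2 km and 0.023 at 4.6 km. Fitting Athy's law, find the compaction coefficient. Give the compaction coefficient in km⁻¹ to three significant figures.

Athy: φ(Z) = φ₀ e^(−cZ) ⇒ φ₁/φ₂ = e^{c(Z₂−Z₁)} ⇒ c = ln(φ₁/φ₂)/(Z₂−Z₁)
c = ln(0.14/0.023) / (4.6 − 2.2) = ln(6.087) / 2.4 = 1.8061 / 2.4 = 0.7526 km⁻¹

0.753 km⁻¹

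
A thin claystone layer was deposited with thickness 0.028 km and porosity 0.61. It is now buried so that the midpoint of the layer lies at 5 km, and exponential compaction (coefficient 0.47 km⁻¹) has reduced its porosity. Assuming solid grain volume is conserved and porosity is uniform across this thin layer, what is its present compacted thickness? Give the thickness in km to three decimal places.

Porosity at 5 km: n = 0.61·exp(−0.47×5) = 0.0582
Solid-volume conservation: h(1−n) = h₀(1−n₀) ⇒ h = h₀·(1−n₀)/(1−n)
h = 0.028 × (1 − 0.61)/(1 − 0.0582) = 0.028 × 0.4141 = 0.0116 km

0.012 km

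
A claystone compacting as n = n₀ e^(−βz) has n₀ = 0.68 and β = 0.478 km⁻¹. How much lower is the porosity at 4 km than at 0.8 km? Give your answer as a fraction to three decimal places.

n(0.8) = 0.68·e^(−0.478×0.8) = 0.4639
n(4) = 0.68·e^(−0.478×4) = 0.1005
Δn = 0.4639 − 0.1005 = 0.3634

0.363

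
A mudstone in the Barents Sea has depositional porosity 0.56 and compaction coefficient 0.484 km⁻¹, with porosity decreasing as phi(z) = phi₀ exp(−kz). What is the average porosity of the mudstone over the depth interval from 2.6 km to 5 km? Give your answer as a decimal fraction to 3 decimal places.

⟨phi⟩ = (1/(z₂−z₁)) ∫ phi₀ e^(−kz) dz = phi₀·(e^(−k·z₁) − e^(−k·z₂)) / (k·(z₂−z₁))
e^(−0.484×2.6) = 0.2841; e^(−0.484×5) = 0.0889
⟨phi⟩ = 0.56 × (0.2841 − 0.0889) / (0.484 × 2.4) = 0.56 × 0.1680 = 0.0941

0.094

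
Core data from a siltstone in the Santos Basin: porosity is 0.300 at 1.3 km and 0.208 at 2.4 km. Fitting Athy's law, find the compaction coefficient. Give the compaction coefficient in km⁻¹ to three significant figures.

Athy: phi(z) = phi₀ e^(−cz) ⇒ phi₁/phi₂ = e^{c(z₂−z₁)} ⇒ c = ln(phi₁/phi₂)/(z₂−z₁)
c = ln(0.3/0.208) / (2.4 − 1.3) = ln(1.442) / 1.1 = 0.3662 / 1.1 = 0.3329 km⁻¹

0.333 km⁻¹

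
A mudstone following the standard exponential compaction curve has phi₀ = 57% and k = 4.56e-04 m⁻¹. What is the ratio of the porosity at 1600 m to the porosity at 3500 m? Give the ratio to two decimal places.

Working in km (1 km = 1000 m; k in km⁻¹ = k in m⁻¹ × 1000):
phi(z₁)/phi(z₂) = e^(−k·z₁)/e^(−k·z₂) = e^{k(z₂−z₁)}
= exp(0.456 × 1.9) = exp(0.8664) = 2.3783

2.38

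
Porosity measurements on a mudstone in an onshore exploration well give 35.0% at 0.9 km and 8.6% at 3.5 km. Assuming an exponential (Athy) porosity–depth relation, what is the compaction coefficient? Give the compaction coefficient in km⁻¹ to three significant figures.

Athy: phi(Z) = phi₀ e^(−βZ) ⇒ phi₁/phi₂ = e^{β(Z₂−Z₁)} ⇒ β = ln(phi₁/phi₂)/(Z₂−Z₁)
β = ln(0.35/0.086) / (3.5 − 0.9) = ln(4.07) / 2.6 = 1.4036 / 2.6 = 0.5398 km⁻¹

0.540 km⁻¹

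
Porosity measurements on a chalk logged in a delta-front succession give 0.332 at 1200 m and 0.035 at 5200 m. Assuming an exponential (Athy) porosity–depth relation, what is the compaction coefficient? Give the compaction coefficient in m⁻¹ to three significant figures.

Working in km (1 km = 1000 m; c in km⁻¹ = c in m⁻¹ × 1000):
Athy: φ(z) = φ₀ e^(−cz) ⇒ φ₁/φ₂ = e^{c(z₂−z₁)} ⇒ c = ln(φ₁/φ₂)/(z₂−z₁)
c = ln(0.332/0.035) / (5.2 − 1.2) = ln(9.486) / 4 = 2.2498 / 4 = 0.5624 km⁻¹

0.000562 m⁻¹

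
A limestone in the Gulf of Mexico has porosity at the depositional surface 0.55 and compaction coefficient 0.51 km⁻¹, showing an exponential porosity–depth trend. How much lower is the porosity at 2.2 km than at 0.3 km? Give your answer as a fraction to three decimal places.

0.293

n(0.3) = 0.55·e^(−0.51×0.3) = 0.4720
n(2.2) = 0.55·e^(−0.51×2.2) = 0.1791
Δn = 0.4720 − 0.1791 = 0.2929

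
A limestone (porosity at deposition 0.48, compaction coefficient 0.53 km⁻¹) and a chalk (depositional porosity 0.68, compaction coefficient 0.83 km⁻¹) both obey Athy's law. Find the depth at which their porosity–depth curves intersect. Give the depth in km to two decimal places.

Set phi₀ₐ e^(−βₐZ) = phi₀ᵦ e^(−βᵦZ) ⇒ ln(phi₀ₐ/phi₀ᵦ) = (βₐ − βᵦ)·Z
Z = ln(0.48/0.68) / (0.53 − 0.83) = -0.3483 / -0.3 = 1.161 km

1.16 km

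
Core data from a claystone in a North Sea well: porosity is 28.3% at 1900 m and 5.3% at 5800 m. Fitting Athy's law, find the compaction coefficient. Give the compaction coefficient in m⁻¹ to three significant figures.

0.000430 m⁻¹

Working in km (1 km = 1000 m; c in km⁻¹ = c in m⁻¹ × 1000):
Athy: φ(z) = φ₀ e^(−cz) ⇒ φ₁/φ₂ = e^{c(z₂−z₁)} ⇒ c = ln(φ₁/φ₂)/(z₂−z₁)
c = ln(0.283/0.053) / (5.8 − 1.9) = ln(5.34) / 3.9 = 1.6752 / 3.9 = 0.4295 km⁻¹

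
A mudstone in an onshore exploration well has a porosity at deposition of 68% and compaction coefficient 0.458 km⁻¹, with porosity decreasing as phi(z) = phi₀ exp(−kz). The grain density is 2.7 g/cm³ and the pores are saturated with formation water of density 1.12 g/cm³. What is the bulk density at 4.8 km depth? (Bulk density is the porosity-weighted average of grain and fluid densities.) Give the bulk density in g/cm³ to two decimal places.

Porosity at depth: phi = 0.68·exp(−0.458×4.8) = 0.68×0.1110 = 0.0755
Bulk density: ρ_b = (1−phi)ρ_g + phi·ρ_f = 0.9245×2.7 + 0.0755×1.12
       = 2.496 + 0.085 = 2.581 g/cm³

2.58 g/cm³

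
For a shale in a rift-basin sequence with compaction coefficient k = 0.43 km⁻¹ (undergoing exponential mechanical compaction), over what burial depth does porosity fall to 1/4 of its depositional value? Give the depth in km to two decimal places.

3.22 km

n/n₀ = 1/4 ⇒ exp(−k·d) = 1/4 ⇒ d = ln(4) / k
d = 1.3863 / 0.43 = 3.224 km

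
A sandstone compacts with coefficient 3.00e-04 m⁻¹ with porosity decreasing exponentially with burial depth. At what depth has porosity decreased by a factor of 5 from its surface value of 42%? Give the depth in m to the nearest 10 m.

Working in km (1 km = 1000 m; β in km⁻¹ = β in m⁻¹ × 1000):
phi/phi₀ = 1/5 ⇒ exp(−β·z) = 1/5 ⇒ z = ln(5) / β
z = 1.6094 / 0.3 = 5.365 km

5360 m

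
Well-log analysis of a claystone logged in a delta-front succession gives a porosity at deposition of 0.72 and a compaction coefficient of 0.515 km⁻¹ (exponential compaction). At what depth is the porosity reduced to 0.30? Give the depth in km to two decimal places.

1.70 km

Invert Athy's law: d = ln(n₀/n) / β
d = ln(0.72/0.3) / 0.515 = ln(2.4) / 0.515 = 0.8755 / 0.515 = 1.700 km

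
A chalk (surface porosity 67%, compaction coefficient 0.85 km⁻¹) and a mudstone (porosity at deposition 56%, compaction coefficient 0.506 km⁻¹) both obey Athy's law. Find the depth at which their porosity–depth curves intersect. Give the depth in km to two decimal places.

0.52 km

Set n₀ₐ e^(−kₐz) = n₀ᵦ e^(−kᵦz) ⇒ ln(n₀ₐ/n₀ᵦ) = (kₐ − kᵦ)·z
z = ln(0.67/0.56) / (0.85 − 0.506) = 0.1793 / 0.344 = 0.521 km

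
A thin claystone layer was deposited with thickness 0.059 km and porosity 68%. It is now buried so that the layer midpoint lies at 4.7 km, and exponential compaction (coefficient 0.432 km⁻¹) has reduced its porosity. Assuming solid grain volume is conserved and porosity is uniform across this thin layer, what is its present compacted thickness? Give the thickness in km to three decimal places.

0.021 km

Porosity at 4.7 km: φ = 0.68·exp(−0.432×4.7) = 0.0893
Solid-volume conservation: h(1−φ) = h₀(1−φ₀) ⇒ h = h₀·(1−φ₀)/(1−φ)
h = 0.059 × (1 − 0.68)/(1 − 0.0893) = 0.059 × 0.3514 = 0.0207 km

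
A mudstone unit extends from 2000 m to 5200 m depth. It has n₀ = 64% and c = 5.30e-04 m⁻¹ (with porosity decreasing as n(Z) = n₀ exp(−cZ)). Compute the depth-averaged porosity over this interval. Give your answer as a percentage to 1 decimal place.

Working in km (1 km = 1000 m; c in km⁻¹ = c in m⁻¹ × 1000):
⟨n⟩ = (1/(Z₂−Z₁)) ∫ n₀ e^(−cZ) dZ = n₀·(e^(−c·Z₁) − e^(−c·Z₂)) / (c·(Z₂−Z₁))
e^(−0.53×2) = 0.3465; e^(−0.53×5.2) = 0.0635
⟨n⟩ = 0.64 × (0.3465 − 0.0635) / (0.53 × 3.2) = 0.64 × 0.1668 = 0.1068

10.7%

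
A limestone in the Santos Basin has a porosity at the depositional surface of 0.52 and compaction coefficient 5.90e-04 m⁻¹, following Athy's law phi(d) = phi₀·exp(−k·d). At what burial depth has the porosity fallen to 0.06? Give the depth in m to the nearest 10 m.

Working in km (1 km = 1000 m; k in km⁻¹ = k in m⁻¹ × 1000):
Invert Athy's law: d = ln(phi₀/phi) / k
d = ln(0.52/0.06) / 0.59 = ln(8.667) / 0.59 = 2.1595 / 0.59 = 3.660 km

3660 m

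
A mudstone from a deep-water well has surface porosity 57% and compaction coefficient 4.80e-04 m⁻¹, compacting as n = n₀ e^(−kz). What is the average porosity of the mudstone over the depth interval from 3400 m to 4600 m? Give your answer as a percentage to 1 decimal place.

Working in km (1 km = 1000 m; k in km⁻¹ = k in m⁻¹ × 1000):
⟨n⟩ = (1/(z₂−z₁)) ∫ n₀ e^(−kz) dz = n₀·(e^(−k·z₁) − e^(−k·z₂)) / (k·(z₂−z₁))
e^(−0.48×3.4) = 0.1955; e^(−0.48×4.6) = 0.1099
⟨n⟩ = 0.57 × (0.1955 − 0.1099) / (0.48 × 1.2) = 0.57 × 0.1486 = 0.0847

8.5%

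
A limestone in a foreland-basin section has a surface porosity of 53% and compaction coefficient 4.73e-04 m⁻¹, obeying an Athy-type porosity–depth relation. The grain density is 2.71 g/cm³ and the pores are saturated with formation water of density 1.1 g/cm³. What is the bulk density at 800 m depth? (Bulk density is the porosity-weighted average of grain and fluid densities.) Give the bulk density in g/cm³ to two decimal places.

Working in km (1 km = 1000 m; c in km⁻¹ = c in m⁻¹ × 1000):
Porosity at depth: φ = 0.53·exp(−0.473×0.8) = 0.53×0.6850 = 0.3630
Bulk density: ρ_b = (1−φ)ρ_g + φ·ρ_f = 0.6370×2.71 + 0.3630×1.1
       = 1.726 + 0.399 = 2.126 g/cm³

2.13 g/cm³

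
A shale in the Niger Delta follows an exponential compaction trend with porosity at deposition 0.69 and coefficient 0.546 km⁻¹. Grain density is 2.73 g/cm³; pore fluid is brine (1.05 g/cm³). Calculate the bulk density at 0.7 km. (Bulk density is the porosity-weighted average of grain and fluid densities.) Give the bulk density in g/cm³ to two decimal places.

Porosity at depth: φ = 0.69·exp(−0.546×0.7) = 0.69×0.6824 = 0.4708
Bulk density: ρ_b = (1−φ)ρ_g + φ·ρ_f = 0.5292×2.73 + 0.4708×1.05
       = 1.445 + 0.494 = 1.939 g/cm³

1.94 g/cm³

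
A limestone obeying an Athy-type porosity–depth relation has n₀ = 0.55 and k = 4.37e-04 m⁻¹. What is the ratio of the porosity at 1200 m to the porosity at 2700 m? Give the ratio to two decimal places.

Working in km (1 km = 1000 m; k in km⁻¹ = k in m⁻¹ × 1000):
n(d₁)/n(d₂) = e^(−k·d₁)/e^(−k·d₂) = e^{k(d₂−d₁)}
= exp(0.437 × 1.5) = exp(0.6555) = 1.9261

1.93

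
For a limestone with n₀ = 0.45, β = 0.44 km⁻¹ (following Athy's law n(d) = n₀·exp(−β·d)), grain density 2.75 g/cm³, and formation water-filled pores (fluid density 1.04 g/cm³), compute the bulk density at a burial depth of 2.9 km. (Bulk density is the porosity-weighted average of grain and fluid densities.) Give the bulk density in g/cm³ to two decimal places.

2.54 g/cm³

Porosity at depth: n = 0.45·exp(−0.44×2.9) = 0.45×0.2792 = 0.1256
Bulk density: ρ_b = (1−n)ρ_g + n·ρ_f = 0.8744×2.75 + 0.1256×1.04
       = 2.405 + 0.131 = 2.535 g/cm³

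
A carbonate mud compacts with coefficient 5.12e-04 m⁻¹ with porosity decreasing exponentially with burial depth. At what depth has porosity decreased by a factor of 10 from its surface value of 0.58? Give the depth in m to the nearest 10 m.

4500 m

Working in km (1 km = 1000 m; β in km⁻¹ = β in m⁻¹ × 1000):
n/n₀ = 1/10 ⇒ exp(−β·z) = 1/10 ⇒ z = ln(10) / β
z = 2.3026 / 0.512 = 4.497 km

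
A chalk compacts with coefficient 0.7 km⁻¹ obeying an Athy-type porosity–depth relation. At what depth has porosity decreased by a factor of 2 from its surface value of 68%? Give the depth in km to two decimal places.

n/n₀ = 1/2 ⇒ exp(−k·Z) = 1/2 ⇒ Z = ln(2) / k
Z = 0.6931 / 0.7 = 0.990 km

0.99 km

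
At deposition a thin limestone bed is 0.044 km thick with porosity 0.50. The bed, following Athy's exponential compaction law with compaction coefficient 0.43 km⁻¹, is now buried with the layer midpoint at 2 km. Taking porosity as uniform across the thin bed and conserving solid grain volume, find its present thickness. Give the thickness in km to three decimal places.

0.028 km

Porosity at 2 km: n = 0.5·exp(−0.43×2) = 0.2116
Solid-volume conservation: h(1−n) = h₀(1−n₀) ⇒ h = h₀·(1−n₀)/(1−n)
h = 0.044 × (1 − 0.5)/(1 − 0.2116) = 0.044 × 0.6342 = 0.0279 km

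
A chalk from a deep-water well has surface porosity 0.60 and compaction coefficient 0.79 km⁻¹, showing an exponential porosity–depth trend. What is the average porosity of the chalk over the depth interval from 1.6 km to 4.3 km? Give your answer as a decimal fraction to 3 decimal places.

⟨n⟩ = (1/(Z₂−Z₁)) ∫ n₀ e^(−kZ) dZ = n₀·(e^(−k·Z₁) − e^(−k·Z₂)) / (k·(Z₂−Z₁))
e^(−0.79×1.6) = 0.2825; e^(−0.79×4.3) = 0.0335
⟨n⟩ = 0.6 × (0.2825 − 0.0335) / (0.79 × 2.7) = 0.6 × 0.1168 = 0.0701

0.070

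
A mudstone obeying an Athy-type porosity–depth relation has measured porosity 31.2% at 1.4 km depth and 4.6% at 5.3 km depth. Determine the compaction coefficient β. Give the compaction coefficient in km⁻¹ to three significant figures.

0.491 km⁻¹

Athy: phi(z) = phi₀ e^(−βz) ⇒ phi₁/phi₂ = e^{β(z₂−z₁)} ⇒ β = ln(phi₁/phi₂)/(z₂−z₁)
β = ln(0.312/0.046) / (5.3 − 1.4) = ln(6.783) / 3.9 = 1.9144 / 3.9 = 0.4909 km⁻¹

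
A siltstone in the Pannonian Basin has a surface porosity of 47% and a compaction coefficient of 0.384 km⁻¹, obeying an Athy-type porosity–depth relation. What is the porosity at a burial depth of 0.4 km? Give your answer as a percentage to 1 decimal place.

phi = phi₀·exp(−c·z) = 0.47 × exp(−0.384 × 0.4) = 0.47 × exp(−0.1536)
  = 0.47 × 0.8576 = 0.4031

40.3%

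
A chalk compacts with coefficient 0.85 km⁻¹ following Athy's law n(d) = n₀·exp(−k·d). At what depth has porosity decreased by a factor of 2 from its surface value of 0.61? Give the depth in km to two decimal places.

n/n₀ = 1/2 ⇒ exp(−k·d) = 1/2 ⇒ d = ln(2) / k
d = 0.6931 / 0.85 = 0.815 km

0.82 km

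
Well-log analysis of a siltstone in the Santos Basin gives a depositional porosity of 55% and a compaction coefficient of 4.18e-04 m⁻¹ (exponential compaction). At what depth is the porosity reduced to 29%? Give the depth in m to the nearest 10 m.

Working in km (1 km = 1000 m; k in km⁻¹ = k in m⁻¹ × 1000):
Invert Athy's law: Z = ln(n₀/n) / k
Z = ln(0.55/0.29) / 0.418 = ln(1.897) / 0.418 = 0.6400 / 0.418 = 1.531 km

1530 m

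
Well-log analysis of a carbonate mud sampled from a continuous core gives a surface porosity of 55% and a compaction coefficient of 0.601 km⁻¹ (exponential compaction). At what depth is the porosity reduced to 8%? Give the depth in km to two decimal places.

3.21 km

Invert Athy's law: d = ln(φ₀/φ) / β
d = ln(0.55/0.08) / 0.601 = ln(6.875) / 0.601 = 1.9279 / 0.601 = 3.208 km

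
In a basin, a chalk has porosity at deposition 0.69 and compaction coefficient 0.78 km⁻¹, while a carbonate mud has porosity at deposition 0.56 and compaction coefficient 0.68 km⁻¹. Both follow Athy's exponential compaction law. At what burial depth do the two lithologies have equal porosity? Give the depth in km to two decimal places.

2.09 km

Set phi₀ₐ e^(−βₐd) = phi₀ᵦ e^(−βᵦd) ⇒ ln(phi₀ₐ/phi₀ᵦ) = (βₐ − βᵦ)·d
d = ln(0.69/0.56) / (0.78 − 0.68) = 0.2088 / 0.1 = 2.088 km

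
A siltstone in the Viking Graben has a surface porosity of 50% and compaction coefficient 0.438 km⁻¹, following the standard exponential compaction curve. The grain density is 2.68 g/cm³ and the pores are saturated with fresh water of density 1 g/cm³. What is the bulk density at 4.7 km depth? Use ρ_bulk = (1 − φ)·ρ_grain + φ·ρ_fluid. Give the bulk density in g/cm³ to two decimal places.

2.57 g/cm³

Porosity at depth: phi = 0.5·exp(−0.438×4.7) = 0.5×0.1276 = 0.0638
Bulk density: ρ_b = (1−phi)ρ_g + phi·ρ_f = 0.9362×2.68 + 0.0638×1
       = 2.509 + 0.064 = 2.573 g/cm³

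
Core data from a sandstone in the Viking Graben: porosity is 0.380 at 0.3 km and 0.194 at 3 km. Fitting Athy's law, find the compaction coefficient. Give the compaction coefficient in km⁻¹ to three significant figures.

Athy: phi(z) = phi₀ e^(−cz) ⇒ phi₁/phi₂ = e^{c(z₂−z₁)} ⇒ c = ln(phi₁/phi₂)/(z₂−z₁)
c = ln(0.38/0.194) / (3 − 0.3) = ln(1.959) / 2.7 = 0.6723 / 2.7 = 0.249 km⁻¹

0.249 km⁻¹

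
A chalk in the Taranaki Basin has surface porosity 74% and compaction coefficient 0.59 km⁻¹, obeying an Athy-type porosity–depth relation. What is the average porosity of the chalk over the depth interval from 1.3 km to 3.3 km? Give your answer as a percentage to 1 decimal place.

⟨n⟩ = (1/(d₂−d₁)) ∫ n₀ e^(−kd) dd = n₀·(e^(−k·d₁) − e^(−k·d₂)) / (k·(d₂−d₁))
e^(−0.59×1.3) = 0.4644; e^(−0.59×3.3) = 0.1427
⟨n⟩ = 0.74 × (0.4644 − 0.1427) / (0.59 × 2) = 0.74 × 0.2726 = 0.2017

20.2%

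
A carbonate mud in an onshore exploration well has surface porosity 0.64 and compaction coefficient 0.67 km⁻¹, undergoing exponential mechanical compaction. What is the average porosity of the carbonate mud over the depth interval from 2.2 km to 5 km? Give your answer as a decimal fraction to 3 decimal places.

⟨φ⟩ = (1/(Z₂−Z₁)) ∫ φ₀ e^(−kZ) dZ = φ₀·(e^(−k·Z₁) − e^(−k·Z₂)) / (k·(Z₂−Z₁))
e^(−0.67×2.2) = 0.2290; e^(−0.67×5) = 0.0351
⟨φ⟩ = 0.64 × (0.2290 − 0.0351) / (0.67 × 2.8) = 0.64 × 0.1034 = 0.0662

0.066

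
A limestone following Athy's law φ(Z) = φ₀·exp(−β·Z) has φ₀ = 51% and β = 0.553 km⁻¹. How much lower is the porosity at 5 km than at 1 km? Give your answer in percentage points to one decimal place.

φ(1) = 0.51·e^(−0.553×1) = 0.2934
φ(5) = 0.51·e^(−0.553×5) = 0.0321
Δφ = 0.2934 − 0.0321 = 0.2612

26.1 percentage points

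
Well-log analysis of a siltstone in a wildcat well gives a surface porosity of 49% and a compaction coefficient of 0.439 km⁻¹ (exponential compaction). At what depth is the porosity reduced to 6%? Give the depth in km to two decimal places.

4.78 km

Invert Athy's law: Z = ln(n₀/n) / c
Z = ln(0.49/0.06) / 0.439 = ln(8.167) / 0.439 = 2.1001 / 0.439 = 4.784 km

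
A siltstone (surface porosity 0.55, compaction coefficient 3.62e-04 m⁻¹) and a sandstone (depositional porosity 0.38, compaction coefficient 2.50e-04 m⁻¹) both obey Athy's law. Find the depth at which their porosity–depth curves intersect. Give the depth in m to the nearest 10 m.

Working in km (1 km = 1000 m; c in km⁻¹ = c in m⁻¹ × 1000):
Set phi₀ₐ e^(−cₐZ) = phi₀ᵦ e^(−cᵦZ) ⇒ ln(phi₀ₐ/phi₀ᵦ) = (cₐ − cᵦ)·Z
Z = ln(0.55/0.38) / (0.362 − 0.25) = 0.3697 / 0.112 = 3.301 km

3300 m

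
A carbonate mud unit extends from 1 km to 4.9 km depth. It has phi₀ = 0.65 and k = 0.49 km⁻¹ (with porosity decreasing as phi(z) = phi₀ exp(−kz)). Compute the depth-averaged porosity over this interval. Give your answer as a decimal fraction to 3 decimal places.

0.178

⟨phi⟩ = (1/(z₂−z₁)) ∫ phi₀ e^(−kz) dz = phi₀·(e^(−k·z₁) − e^(−k·z₂)) / (k·(z₂−z₁))
e^(−0.49×1) = 0.6126; e^(−0.49×4.9) = 0.0906
⟨phi⟩ = 0.65 × (0.6126 − 0.0906) / (0.49 × 3.9) = 0.65 × 0.2732 = 0.1776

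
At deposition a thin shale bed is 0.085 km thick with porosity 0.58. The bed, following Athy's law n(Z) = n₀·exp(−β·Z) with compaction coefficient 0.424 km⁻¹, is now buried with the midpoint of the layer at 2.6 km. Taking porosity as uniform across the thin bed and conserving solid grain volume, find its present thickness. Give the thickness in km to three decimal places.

0.044 km

Porosity at 2.6 km: n = 0.58·exp(−0.424×2.6) = 0.1926
Solid-volume conservation: h(1−n) = h₀(1−n₀) ⇒ h = h₀·(1−n₀)/(1−n)
h = 0.085 × (1 − 0.58)/(1 − 0.1926) = 0.085 × 0.5202 = 0.0442 km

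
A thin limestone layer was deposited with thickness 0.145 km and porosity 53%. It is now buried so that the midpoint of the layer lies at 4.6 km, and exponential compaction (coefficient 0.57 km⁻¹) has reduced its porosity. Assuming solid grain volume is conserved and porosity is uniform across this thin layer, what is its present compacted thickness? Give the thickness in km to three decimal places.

0.071 km

Porosity at 4.6 km: n = 0.53·exp(−0.57×4.6) = 0.0385
Solid-volume conservation: h(1−n) = h₀(1−n₀) ⇒ h = h₀·(1−n₀)/(1−n)
h = 0.145 × (1 − 0.53)/(1 − 0.0385) = 0.145 × 0.4888 = 0.0709 km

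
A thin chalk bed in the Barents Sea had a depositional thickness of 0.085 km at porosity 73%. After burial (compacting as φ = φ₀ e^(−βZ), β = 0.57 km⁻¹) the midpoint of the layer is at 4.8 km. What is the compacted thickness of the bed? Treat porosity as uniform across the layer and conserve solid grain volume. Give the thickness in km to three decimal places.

Porosity at 4.8 km: φ = 0.73·exp(−0.57×4.8) = 0.0473
Solid-volume conservation: h(1−φ) = h₀(1−φ₀) ⇒ h = h₀·(1−φ₀)/(1−φ)
h = 0.085 × (1 − 0.73)/(1 − 0.0473) = 0.085 × 0.2834 = 0.0241 km

0.024 km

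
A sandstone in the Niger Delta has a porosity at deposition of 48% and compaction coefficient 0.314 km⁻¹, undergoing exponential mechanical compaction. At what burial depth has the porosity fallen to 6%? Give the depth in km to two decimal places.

Invert Athy's law: z = ln(phi₀/phi) / k
z = ln(0.48/0.06) / 0.314 = ln(8) / 0.314 = 2.0794 / 0.314 = 6.622 km

6.62 km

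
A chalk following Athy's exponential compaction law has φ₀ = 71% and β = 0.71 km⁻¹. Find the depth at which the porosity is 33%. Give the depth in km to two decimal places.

1.08 km

Invert Athy's law: Z = ln(φ₀/φ) / β
Z = ln(0.71/0.33) / 0.71 = ln(2.152) / 0.71 = 0.7662 / 0.71 = 1.079 km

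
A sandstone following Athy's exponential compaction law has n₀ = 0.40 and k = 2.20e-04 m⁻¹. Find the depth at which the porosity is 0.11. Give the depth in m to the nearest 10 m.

5870 m

Working in km (1 km = 1000 m; k in km⁻¹ = k in m⁻¹ × 1000):
Invert Athy's law: d = ln(n₀/n) / k
d = ln(0.4/0.11) / 0.22 = ln(3.636) / 0.22 = 1.2910 / 0.22 = 5.868 km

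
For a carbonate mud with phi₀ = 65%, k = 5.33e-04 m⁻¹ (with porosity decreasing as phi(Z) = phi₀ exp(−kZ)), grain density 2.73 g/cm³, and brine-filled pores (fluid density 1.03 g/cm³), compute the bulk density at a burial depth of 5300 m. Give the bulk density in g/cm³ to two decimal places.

Working in km (1 km = 1000 m; k in km⁻¹ = k in m⁻¹ × 1000):
Porosity at depth: phi = 0.65·exp(−0.533×5.3) = 0.65×0.0593 = 0.0386
Bulk density: ρ_b = (1−phi)ρ_g + phi·ρ_f = 0.9614×2.73 + 0.0386×1.03
       = 2.625 + 0.040 = 2.664 g/cm³

2.66 g/cm³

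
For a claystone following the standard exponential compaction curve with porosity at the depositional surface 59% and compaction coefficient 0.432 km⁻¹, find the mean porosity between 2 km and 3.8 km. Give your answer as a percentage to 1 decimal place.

⟨phi⟩ = (1/(d₂−d₁)) ∫ phi₀ e^(−cd) dd = phi₀·(e^(−c·d₁) − e^(−c·d₂)) / (c·(d₂−d₁))
e^(−0.432×2) = 0.4215; e^(−0.432×3.8) = 0.1937
⟨phi⟩ = 0.59 × (0.4215 − 0.1937) / (0.432 × 1.8) = 0.59 × 0.2930 = 0.1728

17.3%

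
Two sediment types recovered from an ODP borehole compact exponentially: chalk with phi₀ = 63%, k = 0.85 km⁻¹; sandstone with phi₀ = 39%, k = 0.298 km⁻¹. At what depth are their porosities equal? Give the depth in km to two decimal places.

0.87 km

Set phi₀ₐ e^(−kₐz) = phi₀ᵦ e^(−kᵦz) ⇒ ln(phi₀ₐ/phi₀ᵦ) = (kₐ − kᵦ)·z
z = ln(0.63/0.39) / (0.85 − 0.298) = 0.4796 / 0.552 = 0.869 km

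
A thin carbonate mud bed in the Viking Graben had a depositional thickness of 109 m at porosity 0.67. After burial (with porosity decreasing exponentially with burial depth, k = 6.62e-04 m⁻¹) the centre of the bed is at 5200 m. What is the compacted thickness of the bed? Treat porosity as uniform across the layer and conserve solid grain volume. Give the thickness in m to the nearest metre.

37 m

Working in km (1 km = 1000 m; k in km⁻¹ = k in m⁻¹ × 1000):
Porosity at 5.2 km: n = 0.67·exp(−0.662×5.2) = 0.0214
Solid-volume conservation: h(1−n) = h₀(1−n₀) ⇒ h = h₀·(1−n₀)/(1−n)
h = 0.109 × (1 − 0.67)/(1 − 0.0214) = 0.109 × 0.3372 = 0.0368 km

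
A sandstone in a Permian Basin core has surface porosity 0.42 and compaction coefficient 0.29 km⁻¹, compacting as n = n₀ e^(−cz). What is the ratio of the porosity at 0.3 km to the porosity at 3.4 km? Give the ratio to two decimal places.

2.46

n(z₁)/n(z₂) = e^(−c·z₁)/e^(−c·z₂) = e^{c(z₂−z₁)}
= exp(0.29 × 3.1) = exp(0.899) = 2.4571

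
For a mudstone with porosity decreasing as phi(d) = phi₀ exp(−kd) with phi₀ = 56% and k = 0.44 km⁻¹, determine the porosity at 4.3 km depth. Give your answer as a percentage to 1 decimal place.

8.4%

phi = phi₀·exp(−k·d) = 0.56 × exp(−0.44 × 4.3) = 0.56 × exp(−1.892)
  = 0.56 × 0.1508 = 0.0844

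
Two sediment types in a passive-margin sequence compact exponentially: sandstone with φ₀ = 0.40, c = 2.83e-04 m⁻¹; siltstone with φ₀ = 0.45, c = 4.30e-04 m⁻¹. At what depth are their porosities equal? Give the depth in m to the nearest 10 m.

800 m

Working in km (1 km = 1000 m; c in km⁻¹ = c in m⁻¹ × 1000):
Set φ₀ₐ e^(−cₐz) = φ₀ᵦ e^(−cᵦz) ⇒ ln(φ₀ₐ/φ₀ᵦ) = (cₐ − cᵦ)·z
z = ln(0.4/0.45) / (0.283 − 0.43) = -0.1178 / -0.147 = 0.801 km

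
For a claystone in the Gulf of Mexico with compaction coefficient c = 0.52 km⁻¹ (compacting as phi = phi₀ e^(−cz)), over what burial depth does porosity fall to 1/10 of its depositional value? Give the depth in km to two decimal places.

4.43 km

phi/phi₀ = 1/10 ⇒ exp(−c·z) = 1/10 ⇒ z = ln(10) / c
z = 2.3026 / 0.52 = 4.428 km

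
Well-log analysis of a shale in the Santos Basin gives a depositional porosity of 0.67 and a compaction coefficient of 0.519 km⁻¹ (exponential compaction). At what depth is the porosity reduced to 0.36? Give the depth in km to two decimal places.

Invert Athy's law: z = ln(φ₀/φ) / c
z = ln(0.67/0.36) / 0.519 = ln(1.861) / 0.519 = 0.6212 / 0.519 = 1.197 km

1.20 km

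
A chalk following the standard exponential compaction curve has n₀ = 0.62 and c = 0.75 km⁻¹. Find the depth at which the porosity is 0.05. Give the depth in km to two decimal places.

3.36 km

Invert Athy's law: d = ln(n₀/n) / c
d = ln(0.62/0.05) / 0.75 = ln(12.4) / 0.75 = 2.5177 / 0.75 = 3.357 km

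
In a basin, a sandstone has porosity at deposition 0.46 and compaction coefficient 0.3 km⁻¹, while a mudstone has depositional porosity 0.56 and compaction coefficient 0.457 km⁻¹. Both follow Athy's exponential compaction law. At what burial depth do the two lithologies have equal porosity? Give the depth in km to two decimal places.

1.25 km

Set n₀ₐ e^(−kₐZ) = n₀ᵦ e^(−kᵦZ) ⇒ ln(n₀ₐ/n₀ᵦ) = (kₐ − kᵦ)·Z
Z = ln(0.46/0.56) / (0.3 − 0.457) = -0.1967 / -0.157 = 1.253 km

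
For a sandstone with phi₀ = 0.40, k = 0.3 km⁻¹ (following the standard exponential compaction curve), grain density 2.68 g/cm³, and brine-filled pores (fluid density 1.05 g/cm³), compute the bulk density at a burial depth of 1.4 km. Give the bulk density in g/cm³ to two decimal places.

2.25 g/cm³

Porosity at depth: phi = 0.4·exp(−0.3×1.4) = 0.4×0.6570 = 0.2628
Bulk density: ρ_b = (1−phi)ρ_g + phi·ρ_f = 0.7372×2.68 + 0.2628×1.05
       = 1.976 + 0.276 = 2.252 g/cm³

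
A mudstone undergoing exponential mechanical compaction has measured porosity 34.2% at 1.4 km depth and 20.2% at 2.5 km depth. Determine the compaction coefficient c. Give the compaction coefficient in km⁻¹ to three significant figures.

0.479 km⁻¹

Athy: φ(Z) = φ₀ e^(−cZ) ⇒ φ₁/φ₂ = e^{c(Z₂−Z₁)} ⇒ c = ln(φ₁/φ₂)/(Z₂−Z₁)
c = ln(0.342/0.202) / (2.5 − 1.4) = ln(1.693) / 1.1 = 0.5265 / 1.1 = 0.4787 km⁻¹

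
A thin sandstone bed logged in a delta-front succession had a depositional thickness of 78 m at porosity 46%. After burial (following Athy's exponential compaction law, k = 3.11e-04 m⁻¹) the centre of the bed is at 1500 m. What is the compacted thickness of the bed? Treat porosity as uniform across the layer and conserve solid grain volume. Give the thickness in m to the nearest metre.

Working in km (1 km = 1000 m; k in km⁻¹ = k in m⁻¹ × 1000):
Porosity at 1.5 km: n = 0.46·exp(−0.311×1.5) = 0.2885
Solid-volume conservation: h(1−n) = h₀(1−n₀) ⇒ h = h₀·(1−n₀)/(1−n)
h = 0.078 × (1 − 0.46)/(1 − 0.2885) = 0.078 × 0.7590 = 0.0592 km

59 m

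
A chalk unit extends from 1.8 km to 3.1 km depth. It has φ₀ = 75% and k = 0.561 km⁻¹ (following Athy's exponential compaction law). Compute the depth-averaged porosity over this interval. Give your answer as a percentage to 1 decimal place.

19.4%

⟨φ⟩ = (1/(z₂−z₁)) ∫ φ₀ e^(−kz) dz = φ₀·(e^(−k·z₁) − e^(−k·z₂)) / (k·(z₂−z₁))
e^(−0.561×1.8) = 0.3643; e^(−0.561×3.1) = 0.1757
⟨φ⟩ = 0.75 × (0.3643 − 0.1757) / (0.561 × 1.3) = 0.75 × 0.2586 = 0.1940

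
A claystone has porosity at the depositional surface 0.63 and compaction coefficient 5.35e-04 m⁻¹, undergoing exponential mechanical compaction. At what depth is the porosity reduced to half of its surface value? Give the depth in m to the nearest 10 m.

Working in km (1 km = 1000 m; β in km⁻¹ = β in m⁻¹ × 1000):
n/n₀ = 1/2 ⇒ exp(−β·d) = 1/2 ⇒ d = ln(2) / β
d = 0.6931 / 0.535 = 1.296 km

1300 m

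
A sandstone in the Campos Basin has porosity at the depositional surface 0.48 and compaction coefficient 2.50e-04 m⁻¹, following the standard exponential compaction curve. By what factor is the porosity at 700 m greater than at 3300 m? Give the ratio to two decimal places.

1.92

Working in km (1 km = 1000 m; β in km⁻¹ = β in m⁻¹ × 1000):
phi(Z₁)/phi(Z₂) = e^(−β·Z₁)/e^(−β·Z₂) = e^{β(Z₂−Z₁)}
= exp(0.25 × 2.6) = exp(0.65) = 1.9155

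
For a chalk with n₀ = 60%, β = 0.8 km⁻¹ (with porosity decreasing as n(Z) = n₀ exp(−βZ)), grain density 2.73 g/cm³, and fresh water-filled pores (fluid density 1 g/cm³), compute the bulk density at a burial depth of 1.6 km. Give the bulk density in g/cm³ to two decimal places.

2.44 g/cm³

Porosity at depth: n = 0.6·exp(−0.8×1.6) = 0.6×0.2780 = 0.1668
Bulk density: ρ_b = (1−n)ρ_g + n·ρ_f = 0.8332×2.73 + 0.1668×1
       = 2.275 + 0.167 = 2.441 g/cm³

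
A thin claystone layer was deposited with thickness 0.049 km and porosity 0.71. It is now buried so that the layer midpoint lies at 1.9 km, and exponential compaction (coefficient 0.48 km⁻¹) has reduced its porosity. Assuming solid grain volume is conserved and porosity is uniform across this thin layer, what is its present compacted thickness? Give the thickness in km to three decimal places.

0.020 km

Porosity at 1.9 km: phi = 0.71·exp(−0.48×1.9) = 0.2852
Solid-volume conservation: h(1−phi) = h₀(1−phi₀) ⇒ h = h₀·(1−phi₀)/(1−phi)
h = 0.049 × (1 − 0.71)/(1 − 0.2852) = 0.049 × 0.4057 = 0.0199 km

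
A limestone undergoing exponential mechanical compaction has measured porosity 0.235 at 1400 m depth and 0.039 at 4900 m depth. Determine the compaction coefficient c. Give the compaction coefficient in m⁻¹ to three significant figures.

Working in km (1 km = 1000 m; c in km⁻¹ = c in m⁻¹ × 1000):
Athy: n(Z) = n₀ e^(−cZ) ⇒ n₁/n₂ = e^{c(Z₂−Z₁)} ⇒ c = ln(n₁/n₂)/(Z₂−Z₁)
c = ln(0.235/0.039) / (4.9 − 1.4) = ln(6.026) / 3.5 = 1.7960 / 3.5 = 0.5131 km⁻¹

0.000513 m⁻¹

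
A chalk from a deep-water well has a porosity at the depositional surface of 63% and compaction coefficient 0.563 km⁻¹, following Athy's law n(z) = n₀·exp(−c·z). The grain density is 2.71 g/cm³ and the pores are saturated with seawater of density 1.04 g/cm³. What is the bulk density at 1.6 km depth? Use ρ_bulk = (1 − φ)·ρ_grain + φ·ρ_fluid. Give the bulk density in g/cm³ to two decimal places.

2.28 g/cm³

Porosity at depth: n = 0.63·exp(−0.563×1.6) = 0.63×0.4062 = 0.2559
Bulk density: ρ_b = (1−n)ρ_g + n·ρ_f = 0.7441×2.71 + 0.2559×1.04
       = 2.016 + 0.266 = 2.283 g/cm³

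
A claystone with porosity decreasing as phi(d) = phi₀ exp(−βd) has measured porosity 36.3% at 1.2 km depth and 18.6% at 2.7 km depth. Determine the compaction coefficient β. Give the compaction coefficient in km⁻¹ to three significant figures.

0.446 km⁻¹

Athy: phi(d) = phi₀ e^(−βd) ⇒ phi₁/phi₂ = e^{β(d₂−d₁)} ⇒ β = ln(phi₁/phi₂)/(d₂−d₁)
β = ln(0.363/0.186) / (2.7 − 1.2) = ln(1.952) / 1.5 = 0.6687 / 1.5 = 0.4458 km⁻¹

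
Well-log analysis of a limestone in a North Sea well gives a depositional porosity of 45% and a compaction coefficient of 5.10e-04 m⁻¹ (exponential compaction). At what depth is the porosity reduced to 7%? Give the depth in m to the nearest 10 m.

Working in km (1 km = 1000 m; c in km⁻¹ = c in m⁻¹ × 1000):
Invert Athy's law: z = ln(phi₀/phi) / c
z = ln(0.45/0.07) / 0.51 = ln(6.429) / 0.51 = 1.8608 / 0.51 = 3.649 km

3650 m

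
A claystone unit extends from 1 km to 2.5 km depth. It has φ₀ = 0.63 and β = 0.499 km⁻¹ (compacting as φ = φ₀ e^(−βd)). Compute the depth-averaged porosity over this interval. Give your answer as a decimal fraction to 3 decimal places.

⟨φ⟩ = (1/(d₂−d₁)) ∫ φ₀ e^(−βd) dd = φ₀·(e^(−β·d₁) − e^(−β·d₂)) / (β·(d₂−d₁))
e^(−0.499×1) = 0.6071; e^(−0.499×2.5) = 0.2872
⟨φ⟩ = 0.63 × (0.6071 − 0.2872) / (0.499 × 1.5) = 0.63 × 0.4274 = 0.2693

0.269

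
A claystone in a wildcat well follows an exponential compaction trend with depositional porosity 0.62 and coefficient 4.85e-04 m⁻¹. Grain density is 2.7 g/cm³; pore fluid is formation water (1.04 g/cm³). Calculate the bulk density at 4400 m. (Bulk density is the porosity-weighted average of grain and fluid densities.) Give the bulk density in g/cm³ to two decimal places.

Working in km (1 km = 1000 m; c in km⁻¹ = c in m⁻¹ × 1000):
Porosity at depth: φ = 0.62·exp(−0.485×4.4) = 0.62×0.1184 = 0.0734
Bulk density: ρ_b = (1−φ)ρ_g + φ·ρ_f = 0.9266×2.7 + 0.0734×1.04
       = 2.502 + 0.076 = 2.578 g/cm³

2.58 g/cm³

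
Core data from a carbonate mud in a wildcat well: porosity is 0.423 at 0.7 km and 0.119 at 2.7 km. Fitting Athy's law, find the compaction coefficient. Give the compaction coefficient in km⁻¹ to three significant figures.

0.634 km⁻¹

Athy: phi(Z) = phi₀ e^(−cZ) ⇒ phi₁/phi₂ = e^{c(Z₂−Z₁)} ⇒ c = ln(phi₁/phi₂)/(Z₂−Z₁)
c = ln(0.423/0.119) / (2.7 − 0.7) = ln(3.555) / 2 = 1.2682 / 2 = 0.6341 km⁻¹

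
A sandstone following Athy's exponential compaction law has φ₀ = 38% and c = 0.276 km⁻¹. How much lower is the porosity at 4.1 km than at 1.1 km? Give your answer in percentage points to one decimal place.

φ(1.1) = 0.38·e^(−0.276×1.1) = 0.2805
φ(4.1) = 0.38·e^(−0.276×4.1) = 0.1226
Δφ = 0.2805 − 0.1226 = 0.1579

15.8 percentage points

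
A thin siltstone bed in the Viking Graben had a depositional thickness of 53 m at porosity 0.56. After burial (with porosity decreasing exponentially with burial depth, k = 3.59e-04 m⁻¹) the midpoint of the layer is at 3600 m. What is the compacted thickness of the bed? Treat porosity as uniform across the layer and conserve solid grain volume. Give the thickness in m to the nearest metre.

28 m

Working in km (1 km = 1000 m; k in km⁻¹ = k in m⁻¹ × 1000):
Porosity at 3.6 km: n = 0.56·exp(−0.359×3.6) = 0.1538
Solid-volume conservation: h(1−n) = h₀(1−n₀) ⇒ h = h₀·(1−n₀)/(1−n)
h = 0.053 × (1 − 0.56)/(1 − 0.1538) = 0.053 × 0.5200 = 0.0276 km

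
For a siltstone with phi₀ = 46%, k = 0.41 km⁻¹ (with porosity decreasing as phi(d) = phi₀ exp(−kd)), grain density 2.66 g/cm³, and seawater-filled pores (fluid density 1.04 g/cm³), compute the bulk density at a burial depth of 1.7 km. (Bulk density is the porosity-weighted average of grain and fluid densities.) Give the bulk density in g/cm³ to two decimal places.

2.29 g/cm³

Porosity at depth: phi = 0.46·exp(−0.41×1.7) = 0.46×0.4981 = 0.2291
Bulk density: ρ_b = (1−phi)ρ_g + phi·ρ_f = 0.7709×2.66 + 0.2291×1.04
       = 2.051 + 0.238 = 2.289 g/cm³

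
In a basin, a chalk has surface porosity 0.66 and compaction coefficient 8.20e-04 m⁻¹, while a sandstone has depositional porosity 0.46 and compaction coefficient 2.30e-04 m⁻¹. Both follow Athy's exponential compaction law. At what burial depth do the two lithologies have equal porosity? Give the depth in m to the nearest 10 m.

Working in km (1 km = 1000 m; β in km⁻¹ = β in m⁻¹ × 1000):
Set φ₀ₐ e^(−βₐz) = φ₀ᵦ e^(−βᵦz) ⇒ ln(φ₀ₐ/φ₀ᵦ) = (βₐ − βᵦ)·z
z = ln(0.66/0.46) / (0.82 − 0.23) = 0.3610 / 0.59 = 0.612 km

610 m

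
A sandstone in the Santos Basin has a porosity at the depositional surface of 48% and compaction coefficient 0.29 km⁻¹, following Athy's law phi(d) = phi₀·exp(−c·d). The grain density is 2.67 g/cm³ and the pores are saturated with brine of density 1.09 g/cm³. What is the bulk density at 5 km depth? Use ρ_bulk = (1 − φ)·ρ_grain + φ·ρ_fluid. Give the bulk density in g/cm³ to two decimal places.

2.49 g/cm³

Porosity at depth: phi = 0.48·exp(−0.29×5) = 0.48×0.2346 = 0.1126
Bulk density: ρ_b = (1−phi)ρ_g + phi·ρ_f = 0.8874×2.67 + 0.1126×1.09
       = 2.369 + 0.123 = 2.492 g/cm³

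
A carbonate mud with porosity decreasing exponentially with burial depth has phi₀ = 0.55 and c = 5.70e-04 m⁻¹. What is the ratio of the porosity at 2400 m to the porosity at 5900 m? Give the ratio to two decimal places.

7.35

Working in km (1 km = 1000 m; c in km⁻¹ = c in m⁻¹ × 1000):
phi(d₁)/phi(d₂) = e^(−c·d₁)/e^(−c·d₂) = e^{c(d₂−d₁)}
= exp(0.57 × 3.5) = exp(1.995) = 7.3522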